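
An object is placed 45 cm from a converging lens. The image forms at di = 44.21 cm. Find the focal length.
1/f = 1/do + 1/di → f = 22.3 cm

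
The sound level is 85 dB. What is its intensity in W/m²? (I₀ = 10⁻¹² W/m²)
I = I₀·10^(β/10) = 3.16 × 10⁻⁴ W/m²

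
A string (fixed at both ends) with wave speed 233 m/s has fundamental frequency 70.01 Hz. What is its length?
L = v/(2f₁) = 1.664 m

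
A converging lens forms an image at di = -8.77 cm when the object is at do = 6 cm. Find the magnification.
M = −di/do = 1.462 (upright image)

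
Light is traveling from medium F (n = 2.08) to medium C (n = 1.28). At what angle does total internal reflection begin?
θc = arcsin(n₂/n₁) = 37.98°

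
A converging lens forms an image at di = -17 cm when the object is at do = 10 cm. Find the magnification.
M = −di/do = 1.7 (upright image)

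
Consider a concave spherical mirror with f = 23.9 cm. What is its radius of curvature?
R = 2|f| = 47.8 cm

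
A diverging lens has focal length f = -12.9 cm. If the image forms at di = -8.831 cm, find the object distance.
1/do = 1/f − 1/di → do = 28 cm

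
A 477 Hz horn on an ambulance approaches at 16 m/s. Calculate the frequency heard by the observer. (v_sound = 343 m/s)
f_obs = f·v/(v − v_s) = 500.3 Hz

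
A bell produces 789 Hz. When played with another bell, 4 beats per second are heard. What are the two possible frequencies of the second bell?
f₂ = 789 ± 4 Hz → 793 Hz or 785 Hz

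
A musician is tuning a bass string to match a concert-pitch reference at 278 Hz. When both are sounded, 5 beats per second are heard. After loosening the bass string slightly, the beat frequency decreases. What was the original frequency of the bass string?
283 Hz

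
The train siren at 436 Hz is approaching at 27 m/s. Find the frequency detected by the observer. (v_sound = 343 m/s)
f_obs = f·v/(v − v_s) = 473.3 Hz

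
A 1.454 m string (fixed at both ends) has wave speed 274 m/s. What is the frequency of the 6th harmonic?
fₙ = nv/(2L) = 565.3 Hz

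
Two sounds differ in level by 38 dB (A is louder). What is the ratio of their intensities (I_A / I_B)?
I_A/I_B = 10^(Δβ/10) = 6310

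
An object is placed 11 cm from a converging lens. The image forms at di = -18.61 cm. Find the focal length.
1/f = 1/do + 1/di → f = 26.9 cm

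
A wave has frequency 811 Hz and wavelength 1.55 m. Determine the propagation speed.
v = fλ = 1257 m/s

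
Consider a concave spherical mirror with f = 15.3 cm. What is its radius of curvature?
R = 2|f| = 30.6 cm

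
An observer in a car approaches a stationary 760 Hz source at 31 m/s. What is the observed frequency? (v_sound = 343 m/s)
f_obs = f·(v + v_o)/v = 828.7 Hz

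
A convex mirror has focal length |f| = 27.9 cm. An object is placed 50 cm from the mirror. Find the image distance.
f = −27.9 cm (convex); 1/di = 1/f − 1/do → di = -17.91 cm (virtual image, behind mirror)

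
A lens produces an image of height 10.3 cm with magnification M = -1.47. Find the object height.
ho = |hi|/|M| = 7.007 cm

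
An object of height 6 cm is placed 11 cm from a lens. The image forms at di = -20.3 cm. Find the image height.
hi = (-di/do) × ho = 11.07 cm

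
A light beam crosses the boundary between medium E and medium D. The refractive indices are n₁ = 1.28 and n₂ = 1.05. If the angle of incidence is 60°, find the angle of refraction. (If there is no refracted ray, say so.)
sin θ₂ = (n₁/n₂)·sin θ₁ = 1.056 > 1, so there is no refracted ray — the light undergoes total internal reflection.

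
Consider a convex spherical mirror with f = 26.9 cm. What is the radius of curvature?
R = 2|f| = 53.8 cm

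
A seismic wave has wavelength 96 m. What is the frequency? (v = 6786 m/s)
f = v/λ = 70.69 Hz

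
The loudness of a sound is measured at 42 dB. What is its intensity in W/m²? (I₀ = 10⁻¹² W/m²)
I = I₀·10^(β/10) = 1.58 × 10⁻⁸ W/m²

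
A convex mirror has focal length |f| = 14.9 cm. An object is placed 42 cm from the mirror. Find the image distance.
f = −14.9 cm (convex); 1/di = 1/f − 1/do → di = -11 cm (virtual image, behind mirror)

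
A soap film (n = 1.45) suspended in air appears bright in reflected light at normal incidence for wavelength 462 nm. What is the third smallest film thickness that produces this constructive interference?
2nt = (m − ½)λ with m = 3 → t = (m − ½)λ/(2n) = 398.3 nm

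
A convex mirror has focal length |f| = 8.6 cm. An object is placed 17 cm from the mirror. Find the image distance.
f = −8.6 cm (convex); 1/di = 1/f − 1/do → di = -5.711 cm (virtual image, behind mirror)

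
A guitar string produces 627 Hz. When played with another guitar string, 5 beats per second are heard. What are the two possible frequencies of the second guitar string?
f₂ = 627 ± 5 Hz → 632 Hz or 622 Hz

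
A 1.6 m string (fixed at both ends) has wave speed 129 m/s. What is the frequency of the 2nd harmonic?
fₙ = nv/(2L) = 80.62 Hz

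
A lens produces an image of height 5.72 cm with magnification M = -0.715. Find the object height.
ho = |hi|/|M| = 8 cm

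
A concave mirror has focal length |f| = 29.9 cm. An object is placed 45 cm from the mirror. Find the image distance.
f = +29.9 cm (concave); 1/di = 1/f − 1/do → di = 89.11 cm (real image, in front of mirror)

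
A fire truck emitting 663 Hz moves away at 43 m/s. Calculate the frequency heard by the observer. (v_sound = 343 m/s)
f_obs = f·v/(v + v_s) = 589.1 Hz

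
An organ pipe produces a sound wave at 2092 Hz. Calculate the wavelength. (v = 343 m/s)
λ = v/f = 0.164 m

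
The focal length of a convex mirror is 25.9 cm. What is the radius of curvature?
R = 2|f| = 51.8 cm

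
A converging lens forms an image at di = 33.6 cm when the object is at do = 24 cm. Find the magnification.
M = −di/do = -1.4 (inverted image)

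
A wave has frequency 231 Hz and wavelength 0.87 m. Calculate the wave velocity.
v = fλ = 201 m/s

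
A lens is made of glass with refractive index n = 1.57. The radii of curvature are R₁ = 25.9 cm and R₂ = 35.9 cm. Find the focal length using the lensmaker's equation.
1/f = (n − 1)(1/R₁ − 1/R₂) → f = 163.1 cm (converging lens)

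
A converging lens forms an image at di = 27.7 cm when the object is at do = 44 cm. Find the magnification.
M = −di/do = -0.6295 (inverted image)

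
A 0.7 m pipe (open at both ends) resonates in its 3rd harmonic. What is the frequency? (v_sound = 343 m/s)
fₙ = nv/(2L) = 735 Hz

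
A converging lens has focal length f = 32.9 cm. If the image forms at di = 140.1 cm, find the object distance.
1/do = 1/f − 1/di → do = 43 cm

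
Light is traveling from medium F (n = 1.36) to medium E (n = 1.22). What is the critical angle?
θc = arcsin(n₂/n₁) = 63.77°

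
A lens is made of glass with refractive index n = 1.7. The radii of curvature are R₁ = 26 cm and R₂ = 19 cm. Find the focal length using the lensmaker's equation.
1/f = (n − 1)(1/R₁ − 1/R₂) → f = -100.8 cm (diverging lens)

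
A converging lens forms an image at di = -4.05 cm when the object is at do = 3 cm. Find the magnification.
M = −di/do = 1.35 (upright image)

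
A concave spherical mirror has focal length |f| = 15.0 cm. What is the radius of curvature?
R = 2|f| = 30 cm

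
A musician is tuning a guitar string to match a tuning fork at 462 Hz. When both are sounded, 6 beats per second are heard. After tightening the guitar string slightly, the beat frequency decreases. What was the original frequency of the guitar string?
456 Hz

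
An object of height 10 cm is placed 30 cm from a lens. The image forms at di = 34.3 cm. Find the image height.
hi = (-di/do) × ho = -11.43 cm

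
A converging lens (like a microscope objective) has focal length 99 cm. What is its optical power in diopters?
P = 1/f = 1.01 D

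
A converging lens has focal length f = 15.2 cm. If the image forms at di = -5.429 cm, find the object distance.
1/do = 1/f − 1/di → do = 4 cm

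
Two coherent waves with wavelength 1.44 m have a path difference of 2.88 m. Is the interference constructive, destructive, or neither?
constructive — path difference = 2λ, a whole number of wavelengths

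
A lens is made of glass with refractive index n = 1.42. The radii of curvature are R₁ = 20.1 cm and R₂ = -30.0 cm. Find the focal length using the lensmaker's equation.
1/f = (n − 1)(1/R₁ − 1/R₂) → f = 28.66 cm (converging lens)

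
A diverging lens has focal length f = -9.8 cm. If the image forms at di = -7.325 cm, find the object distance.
1/do = 1/f − 1/di → do = 29 cm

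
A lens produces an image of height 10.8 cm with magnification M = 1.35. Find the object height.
ho = |hi|/|M| = 8 cm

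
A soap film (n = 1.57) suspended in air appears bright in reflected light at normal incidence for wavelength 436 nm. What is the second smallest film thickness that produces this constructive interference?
2nt = (m − ½)λ with m = 2 → t = (m − ½)λ/(2n) = 208.3 nm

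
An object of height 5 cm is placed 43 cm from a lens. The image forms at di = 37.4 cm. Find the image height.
hi = (-di/do) × ho = -4.349 cm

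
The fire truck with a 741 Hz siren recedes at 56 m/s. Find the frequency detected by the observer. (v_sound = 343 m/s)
f_obs = f·v/(v + v_s) = 637 Hz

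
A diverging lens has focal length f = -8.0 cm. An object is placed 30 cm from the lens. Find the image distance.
1/di = 1/f − 1/do → di = -6.316 cm (virtual image)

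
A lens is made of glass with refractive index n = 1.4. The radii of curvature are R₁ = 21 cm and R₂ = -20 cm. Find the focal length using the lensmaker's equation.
1/f = (n − 1)(1/R₁ − 1/R₂) → f = 25.61 cm (converging lens)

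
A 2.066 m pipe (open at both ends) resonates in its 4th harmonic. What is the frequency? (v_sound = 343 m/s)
fₙ = nv/(2L) = 332 Hz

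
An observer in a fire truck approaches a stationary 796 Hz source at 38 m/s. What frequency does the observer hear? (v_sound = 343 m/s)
f_obs = f·(v + v_o)/v = 884.2 Hz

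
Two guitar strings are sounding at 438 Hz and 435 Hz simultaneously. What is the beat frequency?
3 Hz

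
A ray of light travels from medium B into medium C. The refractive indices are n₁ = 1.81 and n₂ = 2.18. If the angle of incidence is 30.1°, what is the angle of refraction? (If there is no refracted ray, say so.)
sin θ₂ = (n₁/n₂)·sin θ₁ = 0.4164 → θ₂ = 24.61°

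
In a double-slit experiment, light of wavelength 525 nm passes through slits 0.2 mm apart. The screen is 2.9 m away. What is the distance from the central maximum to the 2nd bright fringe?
y = mλL/d = 15.22 mm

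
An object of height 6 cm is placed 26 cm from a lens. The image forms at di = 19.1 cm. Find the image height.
hi = (-di/do) × ho = -4.408 cm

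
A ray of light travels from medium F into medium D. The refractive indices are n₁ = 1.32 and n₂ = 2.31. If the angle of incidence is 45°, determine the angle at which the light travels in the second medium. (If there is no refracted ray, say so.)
sin θ₂ = (n₁/n₂)·sin θ₁ = 0.4041 → θ₂ = 23.83°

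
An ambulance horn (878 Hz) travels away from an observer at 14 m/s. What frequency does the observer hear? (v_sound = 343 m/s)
f_obs = f·v/(v + v_s) = 843.6 Hz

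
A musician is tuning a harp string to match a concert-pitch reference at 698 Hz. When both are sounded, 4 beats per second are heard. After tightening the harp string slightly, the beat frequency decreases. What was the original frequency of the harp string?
694 Hz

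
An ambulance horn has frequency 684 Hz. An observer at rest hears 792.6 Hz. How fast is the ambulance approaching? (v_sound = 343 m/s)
v_s = v·(1 − f/f_obs) = 47 m/s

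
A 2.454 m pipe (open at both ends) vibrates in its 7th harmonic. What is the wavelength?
λₙ = 2L/n = 0.7011 m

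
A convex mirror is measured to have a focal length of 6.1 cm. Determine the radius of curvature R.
R = 2|f| = 12.2 cm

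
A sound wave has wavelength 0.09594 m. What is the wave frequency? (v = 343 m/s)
f = v/λ = 3575 Hz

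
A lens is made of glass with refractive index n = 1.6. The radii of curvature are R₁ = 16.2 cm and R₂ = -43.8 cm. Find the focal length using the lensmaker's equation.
1/f = (n − 1)(1/R₁ − 1/R₂) → f = 19.71 cm (converging lens)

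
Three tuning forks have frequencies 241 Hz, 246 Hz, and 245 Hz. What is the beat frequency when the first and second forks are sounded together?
5 Hz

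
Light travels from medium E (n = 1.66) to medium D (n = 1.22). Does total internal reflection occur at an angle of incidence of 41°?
θc = arcsin(n₂/n₁) = 47.3°; 41° < θc, so no — the ray refracts.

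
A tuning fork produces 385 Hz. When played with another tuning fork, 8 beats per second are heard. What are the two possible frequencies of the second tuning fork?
f₂ = 385 ± 8 Hz → 393 Hz or 377 Hz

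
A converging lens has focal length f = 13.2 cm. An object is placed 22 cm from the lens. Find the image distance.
1/di = 1/f − 1/do → di = 33 cm (real image)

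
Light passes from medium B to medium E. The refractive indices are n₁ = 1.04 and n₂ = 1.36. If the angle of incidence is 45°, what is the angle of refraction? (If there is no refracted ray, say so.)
sin θ₂ = (n₁/n₂)·sin θ₁ = 0.5407 → θ₂ = 32.73°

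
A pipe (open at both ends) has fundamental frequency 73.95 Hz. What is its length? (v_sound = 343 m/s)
L = v/(2f₁) = 2.319 m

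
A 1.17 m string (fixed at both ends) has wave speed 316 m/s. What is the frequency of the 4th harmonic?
fₙ = nv/(2L) = 540.2 Hz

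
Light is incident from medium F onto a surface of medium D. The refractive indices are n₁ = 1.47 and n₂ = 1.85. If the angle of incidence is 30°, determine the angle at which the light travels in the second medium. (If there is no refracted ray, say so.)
sin θ₂ = (n₁/n₂)·sin θ₁ = 0.3973 → θ₂ = 23.41°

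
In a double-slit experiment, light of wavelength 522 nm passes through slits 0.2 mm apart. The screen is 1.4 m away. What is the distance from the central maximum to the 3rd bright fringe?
y = mλL/d = 10.96 mm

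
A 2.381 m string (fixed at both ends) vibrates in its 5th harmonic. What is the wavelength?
λₙ = 2L/n = 0.9524 m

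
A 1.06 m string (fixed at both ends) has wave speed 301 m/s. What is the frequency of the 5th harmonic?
fₙ = nv/(2L) = 709.9 Hz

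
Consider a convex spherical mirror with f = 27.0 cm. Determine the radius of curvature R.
R = 2|f| = 54 cm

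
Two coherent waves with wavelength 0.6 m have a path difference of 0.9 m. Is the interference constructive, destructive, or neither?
destructive — path difference = 1.5λ, an odd multiple of λ/2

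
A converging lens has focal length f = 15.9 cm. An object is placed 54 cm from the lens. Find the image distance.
1/di = 1/f − 1/do → di = 22.54 cm (real image)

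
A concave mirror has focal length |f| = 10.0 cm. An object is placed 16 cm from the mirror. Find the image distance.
f = +10.0 cm (concave); 1/di = 1/f − 1/do → di = 26.67 cm (real image, in front of mirror)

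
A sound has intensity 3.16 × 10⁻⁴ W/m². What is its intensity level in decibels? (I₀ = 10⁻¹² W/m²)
β = 10·log₁₀(I/I₀) = 85 dB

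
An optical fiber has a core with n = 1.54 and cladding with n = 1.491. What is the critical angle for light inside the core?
θc = arcsin(n_cladding/n_core) = 75.51°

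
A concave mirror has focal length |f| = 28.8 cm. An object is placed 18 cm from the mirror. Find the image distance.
f = +28.8 cm (concave); 1/di = 1/f − 1/do → di = -48 cm (virtual image, behind mirror)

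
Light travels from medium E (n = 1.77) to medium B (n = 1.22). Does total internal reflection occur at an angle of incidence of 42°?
θc = arcsin(n₂/n₁) = 43.57°; 42° < θc, so no — the ray refracts.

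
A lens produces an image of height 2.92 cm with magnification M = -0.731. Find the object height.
ho = |hi|/|M| = 3.995 cm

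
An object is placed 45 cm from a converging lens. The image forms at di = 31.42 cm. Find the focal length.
1/f = 1/do + 1/di → f = 18.5 cm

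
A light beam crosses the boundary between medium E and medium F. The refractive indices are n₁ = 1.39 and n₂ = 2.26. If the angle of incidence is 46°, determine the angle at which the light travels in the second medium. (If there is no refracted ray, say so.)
sin θ₂ = (n₁/n₂)·sin θ₁ = 0.4424 → θ₂ = 26.26°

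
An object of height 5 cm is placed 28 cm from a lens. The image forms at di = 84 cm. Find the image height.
hi = (-di/do) × ho = -15 cm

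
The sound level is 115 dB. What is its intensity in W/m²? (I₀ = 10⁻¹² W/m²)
I = I₀·10^(β/10) = 3.16 × 10⁻¹ W/m²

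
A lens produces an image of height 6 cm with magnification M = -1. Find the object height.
ho = |hi|/|M| = 6 cm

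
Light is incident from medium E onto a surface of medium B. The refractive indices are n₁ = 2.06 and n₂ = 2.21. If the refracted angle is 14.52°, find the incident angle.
sin θ₁ = (n₂/n₁)·sin θ₂ → θ₁ = 15.6°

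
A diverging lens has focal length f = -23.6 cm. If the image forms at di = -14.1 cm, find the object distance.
1/do = 1/f − 1/di → do = 35.03 cm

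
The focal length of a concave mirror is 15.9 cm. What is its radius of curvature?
R = 2|f| = 31.8 cm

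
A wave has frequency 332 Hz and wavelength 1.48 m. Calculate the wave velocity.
v = fλ = 491.4 m/s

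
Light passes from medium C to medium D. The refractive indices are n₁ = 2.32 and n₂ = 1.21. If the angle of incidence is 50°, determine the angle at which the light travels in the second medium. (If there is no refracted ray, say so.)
sin θ₂ = (n₁/n₂)·sin θ₁ = 1.469 > 1, so there is no refracted ray — the light undergoes total internal reflection.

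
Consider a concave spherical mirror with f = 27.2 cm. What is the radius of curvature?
R = 2|f| = 54.4 cm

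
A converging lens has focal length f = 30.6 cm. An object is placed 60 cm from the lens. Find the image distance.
1/di = 1/f − 1/do → di = 62.45 cm (real image)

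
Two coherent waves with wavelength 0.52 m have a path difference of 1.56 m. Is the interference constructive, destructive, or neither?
constructive — path difference = 3λ, a whole number of wavelengths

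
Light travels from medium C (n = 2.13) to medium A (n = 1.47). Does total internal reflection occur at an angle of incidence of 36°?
θc = arcsin(n₂/n₁) = 43.64°; 36° < θc, so no — the ray refracts.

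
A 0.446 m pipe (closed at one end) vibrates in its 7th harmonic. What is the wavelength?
λₙ = 4L/n = 0.2549 m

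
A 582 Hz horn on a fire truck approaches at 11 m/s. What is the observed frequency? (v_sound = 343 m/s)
f_obs = f·v/(v − v_s) = 601.3 Hz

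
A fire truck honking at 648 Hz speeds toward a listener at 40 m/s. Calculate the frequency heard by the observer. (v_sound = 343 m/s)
f_obs = f·v/(v − v_s) = 733.5 Hz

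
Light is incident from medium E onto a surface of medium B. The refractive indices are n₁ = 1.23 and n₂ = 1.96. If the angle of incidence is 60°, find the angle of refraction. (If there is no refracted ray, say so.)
sin θ₂ = (n₁/n₂)·sin θ₁ = 0.5435 → θ₂ = 32.92°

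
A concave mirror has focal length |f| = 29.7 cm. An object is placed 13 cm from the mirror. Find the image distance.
f = +29.7 cm (concave); 1/di = 1/f − 1/do → di = -23.12 cm (virtual image, behind mirror)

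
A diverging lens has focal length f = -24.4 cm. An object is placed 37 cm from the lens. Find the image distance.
1/di = 1/f − 1/do → di = -14.7 cm (virtual image)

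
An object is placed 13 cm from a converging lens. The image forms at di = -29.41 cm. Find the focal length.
1/f = 1/do + 1/di → f = 23.3 cm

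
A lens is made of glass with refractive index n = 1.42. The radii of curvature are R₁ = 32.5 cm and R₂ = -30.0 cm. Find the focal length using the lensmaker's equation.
1/f = (n − 1)(1/R₁ − 1/R₂) → f = 37.14 cm (converging lens)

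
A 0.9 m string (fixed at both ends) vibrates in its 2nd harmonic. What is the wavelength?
λₙ = 2L/n = 0.9 m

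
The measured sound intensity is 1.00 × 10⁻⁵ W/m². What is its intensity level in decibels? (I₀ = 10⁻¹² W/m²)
β = 10·log₁₀(I/I₀) = 70 dB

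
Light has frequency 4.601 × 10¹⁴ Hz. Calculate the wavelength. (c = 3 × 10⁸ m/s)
λ = c/f = 652 nm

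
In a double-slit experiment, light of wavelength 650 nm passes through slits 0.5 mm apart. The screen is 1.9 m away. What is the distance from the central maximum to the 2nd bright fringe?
y = mλL/d = 4.94 mm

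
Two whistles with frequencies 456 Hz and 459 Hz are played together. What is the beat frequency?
3 Hz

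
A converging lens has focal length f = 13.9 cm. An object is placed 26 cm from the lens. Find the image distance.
1/di = 1/f − 1/do → di = 29.87 cm (real image)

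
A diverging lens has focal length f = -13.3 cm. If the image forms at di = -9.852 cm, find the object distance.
1/do = 1/f − 1/di → do = 38 cm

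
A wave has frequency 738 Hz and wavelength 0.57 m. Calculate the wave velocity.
v = fλ = 420.7 m/s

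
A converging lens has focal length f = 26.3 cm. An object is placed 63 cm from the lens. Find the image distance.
1/di = 1/f − 1/do → di = 45.15 cm (real image)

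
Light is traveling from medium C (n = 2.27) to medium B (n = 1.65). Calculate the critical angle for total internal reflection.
θc = arcsin(n₂/n₁) = 46.62°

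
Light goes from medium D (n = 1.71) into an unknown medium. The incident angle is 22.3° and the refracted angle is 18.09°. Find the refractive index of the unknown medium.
n₂ = n₁·sin θ₁ / sin θ₂ = 2.09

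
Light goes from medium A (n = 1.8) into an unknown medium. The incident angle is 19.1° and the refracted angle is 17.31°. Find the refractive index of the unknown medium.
n₂ = n₁·sin θ₁ / sin θ₂ = 1.98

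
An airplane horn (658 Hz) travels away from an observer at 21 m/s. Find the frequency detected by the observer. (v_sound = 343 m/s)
f_obs = f·v/(v + v_s) = 620 Hz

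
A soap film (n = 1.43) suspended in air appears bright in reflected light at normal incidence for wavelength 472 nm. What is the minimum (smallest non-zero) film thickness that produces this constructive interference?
2nt = (m − ½)λ with m = 1 → t = (m − ½)λ/(2n) = 82.52 nm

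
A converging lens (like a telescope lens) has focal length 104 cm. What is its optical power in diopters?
P = 1/f = 0.9615 D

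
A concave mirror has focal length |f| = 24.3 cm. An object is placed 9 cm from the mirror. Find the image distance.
f = +24.3 cm (concave); 1/di = 1/f − 1/do → di = -14.29 cm (virtual image, behind mirror)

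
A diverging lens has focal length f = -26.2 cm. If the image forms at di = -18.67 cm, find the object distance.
1/do = 1/f − 1/di → do = 64.96 cm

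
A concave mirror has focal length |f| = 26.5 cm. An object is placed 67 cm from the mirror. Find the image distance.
f = +26.5 cm (concave); 1/di = 1/f − 1/do → di = 43.84 cm (real image, in front of mirror)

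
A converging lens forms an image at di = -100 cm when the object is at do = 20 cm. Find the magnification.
M = −di/do = 5 (upright image)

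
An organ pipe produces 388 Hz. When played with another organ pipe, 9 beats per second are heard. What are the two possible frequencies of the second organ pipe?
f₂ = 388 ± 9 Hz → 397 Hz or 379 Hz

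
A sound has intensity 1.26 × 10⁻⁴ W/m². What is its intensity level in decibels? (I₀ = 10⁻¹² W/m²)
β = 10·log₁₀(I/I₀) = 81 dB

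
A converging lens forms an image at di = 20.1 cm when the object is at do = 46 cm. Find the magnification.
M = −di/do = -0.437 (inverted image)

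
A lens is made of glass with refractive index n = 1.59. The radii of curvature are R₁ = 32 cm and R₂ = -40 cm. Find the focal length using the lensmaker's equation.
1/f = (n − 1)(1/R₁ − 1/R₂) → f = 30.13 cm (converging lens)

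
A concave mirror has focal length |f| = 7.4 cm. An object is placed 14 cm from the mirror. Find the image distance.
f = +7.4 cm (concave); 1/di = 1/f − 1/do → di = 15.7 cm (real image, in front of mirror)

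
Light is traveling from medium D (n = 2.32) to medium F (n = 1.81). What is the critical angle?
θc = arcsin(n₂/n₁) = 51.28°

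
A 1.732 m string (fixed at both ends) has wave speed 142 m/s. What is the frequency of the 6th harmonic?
fₙ = nv/(2L) = 246 Hz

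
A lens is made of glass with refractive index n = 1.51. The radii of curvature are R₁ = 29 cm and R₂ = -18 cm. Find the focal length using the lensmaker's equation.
1/f = (n − 1)(1/R₁ − 1/R₂) → f = 21.78 cm (converging lens)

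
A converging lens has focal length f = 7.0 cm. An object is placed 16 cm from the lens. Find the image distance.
1/di = 1/f − 1/do → di = 12.44 cm (real image)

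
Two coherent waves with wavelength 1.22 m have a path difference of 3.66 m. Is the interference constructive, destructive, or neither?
constructive — path difference = 3λ, a whole number of wavelengths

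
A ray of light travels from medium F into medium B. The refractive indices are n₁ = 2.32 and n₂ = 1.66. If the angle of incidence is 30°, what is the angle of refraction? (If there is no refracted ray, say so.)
sin θ₂ = (n₁/n₂)·sin θ₁ = 0.6988 → θ₂ = 44.33°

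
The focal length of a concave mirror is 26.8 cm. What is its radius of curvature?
R = 2|f| = 53.6 cm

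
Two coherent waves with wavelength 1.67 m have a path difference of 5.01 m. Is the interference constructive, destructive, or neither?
constructive — path difference = 3λ, a whole number of wavelengths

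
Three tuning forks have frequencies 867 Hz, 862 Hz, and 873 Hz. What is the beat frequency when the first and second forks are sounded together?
5 Hz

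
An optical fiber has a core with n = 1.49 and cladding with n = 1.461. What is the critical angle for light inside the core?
θc = arcsin(n_cladding/n_core) = 78.68°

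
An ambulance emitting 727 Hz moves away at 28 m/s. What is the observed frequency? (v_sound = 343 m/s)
f_obs = f·v/(v + v_s) = 672.1 Hz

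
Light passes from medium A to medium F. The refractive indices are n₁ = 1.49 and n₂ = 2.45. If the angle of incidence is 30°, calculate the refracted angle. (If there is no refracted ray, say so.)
sin θ₂ = (n₁/n₂)·sin θ₁ = 0.3041 → θ₂ = 17.7°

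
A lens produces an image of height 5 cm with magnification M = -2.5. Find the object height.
ho = |hi|/|M| = 2 cm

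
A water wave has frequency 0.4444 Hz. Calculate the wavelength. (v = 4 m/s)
λ = v/f = 9.001 m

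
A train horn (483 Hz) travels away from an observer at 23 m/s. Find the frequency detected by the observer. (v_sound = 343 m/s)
f_obs = f·v/(v + v_s) = 452.6 Hz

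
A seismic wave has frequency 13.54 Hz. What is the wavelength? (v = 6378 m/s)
λ = v/f = 471 m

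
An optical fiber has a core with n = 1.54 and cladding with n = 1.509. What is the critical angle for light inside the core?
θc = arcsin(n_cladding/n_core) = 78.48°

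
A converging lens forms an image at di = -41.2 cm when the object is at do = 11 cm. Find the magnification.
M = −di/do = 3.745 (upright image)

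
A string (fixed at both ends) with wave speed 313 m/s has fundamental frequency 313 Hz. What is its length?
L = v/(2f₁) = 0.5 m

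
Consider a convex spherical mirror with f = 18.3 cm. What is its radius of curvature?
R = 2|f| = 36.6 cm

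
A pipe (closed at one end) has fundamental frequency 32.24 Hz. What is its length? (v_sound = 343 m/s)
L = v/(4f₁) = 2.66 m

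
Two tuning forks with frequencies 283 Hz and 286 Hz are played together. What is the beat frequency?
3 Hz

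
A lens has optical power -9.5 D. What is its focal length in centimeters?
f = 1/P = -10.53 cm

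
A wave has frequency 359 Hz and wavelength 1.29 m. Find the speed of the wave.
v = fλ = 463.1 m/s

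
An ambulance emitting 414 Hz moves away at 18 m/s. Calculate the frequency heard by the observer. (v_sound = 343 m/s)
f_obs = f·v/(v + v_s) = 393.4 Hz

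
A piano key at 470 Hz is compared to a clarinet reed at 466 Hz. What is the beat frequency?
4 Hz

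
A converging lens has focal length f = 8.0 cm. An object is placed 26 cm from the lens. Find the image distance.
1/di = 1/f − 1/do → di = 11.56 cm (real image)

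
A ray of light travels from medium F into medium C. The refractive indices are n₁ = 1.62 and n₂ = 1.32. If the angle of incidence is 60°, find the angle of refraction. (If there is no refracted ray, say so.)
sin θ₂ = (n₁/n₂)·sin θ₁ = 1.063 > 1, so there is no refracted ray — the light undergoes total internal reflection.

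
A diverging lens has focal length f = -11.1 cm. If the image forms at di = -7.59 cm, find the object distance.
1/do = 1/f − 1/di → do = 24 cm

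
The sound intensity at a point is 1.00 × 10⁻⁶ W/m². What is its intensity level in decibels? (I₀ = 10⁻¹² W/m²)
β = 10·log₁₀(I/I₀) = 60 dB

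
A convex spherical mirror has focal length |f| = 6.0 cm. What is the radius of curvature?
R = 2|f| = 12 cm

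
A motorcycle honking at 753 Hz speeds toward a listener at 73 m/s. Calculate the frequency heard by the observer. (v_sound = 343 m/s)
f_obs = f·v/(v − v_s) = 956.6 Hz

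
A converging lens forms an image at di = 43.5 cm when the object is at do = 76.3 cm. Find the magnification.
M = −di/do = -0.5701 (inverted image)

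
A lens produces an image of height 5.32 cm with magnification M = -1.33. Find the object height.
ho = |hi|/|M| = 4 cm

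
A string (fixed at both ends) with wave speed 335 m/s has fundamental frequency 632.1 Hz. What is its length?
L = v/(2f₁) = 0.265 m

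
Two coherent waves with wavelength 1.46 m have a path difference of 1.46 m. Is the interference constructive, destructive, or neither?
constructive — path difference = 1λ, a whole number of wavelengths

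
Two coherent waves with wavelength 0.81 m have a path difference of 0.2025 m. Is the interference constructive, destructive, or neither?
neither (partial) — path difference = 0.25λ, neither a whole number of wavelengths nor an odd multiple of λ/2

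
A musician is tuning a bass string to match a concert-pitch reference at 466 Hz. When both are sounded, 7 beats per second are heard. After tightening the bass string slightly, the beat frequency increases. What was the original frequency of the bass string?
473 Hz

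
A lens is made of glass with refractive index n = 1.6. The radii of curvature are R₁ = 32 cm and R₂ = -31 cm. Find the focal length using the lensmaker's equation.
1/f = (n − 1)(1/R₁ − 1/R₂) → f = 26.24 cm (converging lens)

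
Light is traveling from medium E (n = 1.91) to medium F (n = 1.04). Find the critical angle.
θc = arcsin(n₂/n₁) = 32.99°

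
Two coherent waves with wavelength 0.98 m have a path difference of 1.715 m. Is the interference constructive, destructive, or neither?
neither (partial) — path difference = 1.75λ, neither a whole number of wavelengths nor an odd multiple of λ/2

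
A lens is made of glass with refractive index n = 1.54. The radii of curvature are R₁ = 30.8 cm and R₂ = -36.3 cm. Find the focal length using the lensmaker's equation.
1/f = (n − 1)(1/R₁ − 1/R₂) → f = 30.86 cm (converging lens)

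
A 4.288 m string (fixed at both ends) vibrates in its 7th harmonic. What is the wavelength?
λₙ = 2L/n = 1.225 m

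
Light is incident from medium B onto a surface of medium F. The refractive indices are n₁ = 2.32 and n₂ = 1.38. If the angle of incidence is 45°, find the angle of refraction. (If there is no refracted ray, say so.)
sin θ₂ = (n₁/n₂)·sin θ₁ = 1.189 > 1, so there is no refracted ray — the light undergoes total internal reflection.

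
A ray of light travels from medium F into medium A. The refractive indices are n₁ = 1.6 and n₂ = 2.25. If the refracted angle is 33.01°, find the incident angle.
sin θ₁ = (n₂/n₁)·sin θ₂ → θ₁ = 50.01°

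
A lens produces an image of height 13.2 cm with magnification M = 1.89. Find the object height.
ho = |hi|/|M| = 6.984 cm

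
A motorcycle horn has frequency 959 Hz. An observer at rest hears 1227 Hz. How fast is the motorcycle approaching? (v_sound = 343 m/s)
v_s = v·(1 − f/f_obs) = 74.92 m/s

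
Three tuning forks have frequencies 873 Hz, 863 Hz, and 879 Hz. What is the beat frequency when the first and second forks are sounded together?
10 Hz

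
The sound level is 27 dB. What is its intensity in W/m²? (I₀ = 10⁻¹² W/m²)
I = I₀·10^(β/10) = 5.01 × 10⁻¹⁰ W/m²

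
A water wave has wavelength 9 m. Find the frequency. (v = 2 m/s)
f = v/λ = 0.2222 Hz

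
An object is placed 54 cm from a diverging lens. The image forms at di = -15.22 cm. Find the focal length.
1/f = 1/do + 1/di → f = -21.19 cm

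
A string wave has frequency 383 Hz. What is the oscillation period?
T = 1/f = 0.002611 s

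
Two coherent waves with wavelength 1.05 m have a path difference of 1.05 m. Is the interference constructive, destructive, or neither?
constructive — path difference = 1λ, a whole number of wavelengths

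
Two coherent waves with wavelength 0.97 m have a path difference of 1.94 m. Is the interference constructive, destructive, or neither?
constructive — path difference = 2λ, a whole number of wavelengths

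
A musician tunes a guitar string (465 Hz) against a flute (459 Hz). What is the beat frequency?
6 Hz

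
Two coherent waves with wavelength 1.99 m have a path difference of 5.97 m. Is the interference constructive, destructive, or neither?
constructive — path difference = 3λ, a whole number of wavelengths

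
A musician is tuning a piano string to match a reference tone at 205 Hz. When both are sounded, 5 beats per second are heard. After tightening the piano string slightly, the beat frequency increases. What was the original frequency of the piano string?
210 Hz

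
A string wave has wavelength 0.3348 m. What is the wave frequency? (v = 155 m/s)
f = v/λ = 463 Hz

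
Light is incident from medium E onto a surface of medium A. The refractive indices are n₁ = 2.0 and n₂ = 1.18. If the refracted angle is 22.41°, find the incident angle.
sin θ₁ = (n₂/n₁)·sin θ₂ → θ₁ = 13°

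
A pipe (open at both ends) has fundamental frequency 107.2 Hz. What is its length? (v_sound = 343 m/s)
L = v/(2f₁) = 1.6 m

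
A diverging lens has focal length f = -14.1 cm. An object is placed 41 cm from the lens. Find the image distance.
1/di = 1/f − 1/do → di = -10.49 cm (virtual image)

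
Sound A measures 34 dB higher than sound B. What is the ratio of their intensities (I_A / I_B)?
I_A/I_B = 10^(Δβ/10) = 2512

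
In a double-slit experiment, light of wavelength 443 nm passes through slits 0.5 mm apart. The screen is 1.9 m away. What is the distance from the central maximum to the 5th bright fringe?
y = mλL/d = 8.417 mm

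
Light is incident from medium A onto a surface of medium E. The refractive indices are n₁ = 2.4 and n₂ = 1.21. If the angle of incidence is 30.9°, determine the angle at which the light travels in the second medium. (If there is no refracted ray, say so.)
sin θ₂ = (n₁/n₂)·sin θ₁ = 1.019 > 1, so there is no refracted ray — the light undergoes total internal reflection.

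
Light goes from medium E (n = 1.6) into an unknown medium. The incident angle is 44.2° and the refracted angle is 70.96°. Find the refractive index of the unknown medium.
n₂ = n₁·sin θ₁ / sin θ₂ = 1.18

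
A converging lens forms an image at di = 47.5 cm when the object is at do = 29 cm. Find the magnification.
M = −di/do = -1.638 (inverted image)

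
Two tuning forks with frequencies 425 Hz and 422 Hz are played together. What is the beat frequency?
3 Hz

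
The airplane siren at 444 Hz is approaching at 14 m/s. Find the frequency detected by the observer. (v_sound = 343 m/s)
f_obs = f·v/(v − v_s) = 462.9 Hz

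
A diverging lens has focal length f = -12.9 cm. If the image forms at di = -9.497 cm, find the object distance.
1/do = 1/f − 1/di → do = 36 cm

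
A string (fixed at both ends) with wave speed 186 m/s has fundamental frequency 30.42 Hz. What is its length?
L = v/(2f₁) = 3.057 m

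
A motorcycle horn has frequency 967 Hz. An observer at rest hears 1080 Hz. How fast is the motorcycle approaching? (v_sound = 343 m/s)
v_s = v·(1 − f/f_obs) = 35.89 m/s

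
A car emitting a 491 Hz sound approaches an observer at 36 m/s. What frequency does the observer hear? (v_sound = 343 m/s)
f_obs = f·v/(v − v_s) = 548.6 Hz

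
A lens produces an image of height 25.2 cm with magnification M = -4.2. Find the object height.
ho = |hi|/|M| = 6 cm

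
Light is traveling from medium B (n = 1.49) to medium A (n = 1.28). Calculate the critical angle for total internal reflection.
θc = arcsin(n₂/n₁) = 59.21°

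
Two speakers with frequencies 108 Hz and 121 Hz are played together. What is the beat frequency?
13 Hz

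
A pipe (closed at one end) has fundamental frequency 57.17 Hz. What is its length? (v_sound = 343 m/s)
L = v/(4f₁) = 1.5 m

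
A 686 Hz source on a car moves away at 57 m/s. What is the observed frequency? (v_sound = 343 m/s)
f_obs = f·v/(v + v_s) = 588.2 Hz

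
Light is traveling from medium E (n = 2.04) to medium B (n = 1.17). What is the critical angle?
θc = arcsin(n₂/n₁) = 35°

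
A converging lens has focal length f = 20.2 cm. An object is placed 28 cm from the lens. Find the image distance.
1/di = 1/f − 1/do → di = 72.51 cm (real image)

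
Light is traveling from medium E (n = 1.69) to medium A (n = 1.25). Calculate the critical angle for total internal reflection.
θc = arcsin(n₂/n₁) = 47.7°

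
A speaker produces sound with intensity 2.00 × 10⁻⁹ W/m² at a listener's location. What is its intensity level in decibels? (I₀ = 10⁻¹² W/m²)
β = 10·log₁₀(I/I₀) = 33.01 dB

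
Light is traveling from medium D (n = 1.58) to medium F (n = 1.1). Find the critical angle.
θc = arcsin(n₂/n₁) = 44.12°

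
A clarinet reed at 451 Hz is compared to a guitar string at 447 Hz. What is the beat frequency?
4 Hz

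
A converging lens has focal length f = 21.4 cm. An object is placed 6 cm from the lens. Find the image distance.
1/di = 1/f − 1/do → di = -8.338 cm (virtual image)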